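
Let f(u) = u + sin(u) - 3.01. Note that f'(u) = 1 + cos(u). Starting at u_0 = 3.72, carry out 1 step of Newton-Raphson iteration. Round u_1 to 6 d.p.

2.716045

u_0 = 3.720000: f = 0.163309, f' = 0.162666 → u_1 = 3.720000 - (0.163309)/(0.162666) = 2.716045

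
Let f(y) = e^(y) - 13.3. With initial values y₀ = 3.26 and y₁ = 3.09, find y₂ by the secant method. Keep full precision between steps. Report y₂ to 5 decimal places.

2.72779

f(y_0) = 12.749537, f(y_1) = 8.677078
y_2 = 3.090000 - (8.677078)·(3.090000 - 3.260000)/(8.677078 - (12.749537)) = 2.727786; f(y_2) = 1.998972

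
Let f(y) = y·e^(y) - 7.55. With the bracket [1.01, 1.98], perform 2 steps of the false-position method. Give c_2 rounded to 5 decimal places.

1.52826

False-position update: c = (a·f(b) − b·f(a))/(f(b) − f(a)); replace the endpoint whose sign matches f(c).
f(1.010000) = -4.776943, f(1.980000) = 6.790631
step 1: c = 1.410571, f(c) = -1.769064 < 0 → new bracket [1.410571, 1.980000]
step 2: c = 1.528257, f(c) = -0.504530 < 0 → new bracket [1.528257, 1.980000]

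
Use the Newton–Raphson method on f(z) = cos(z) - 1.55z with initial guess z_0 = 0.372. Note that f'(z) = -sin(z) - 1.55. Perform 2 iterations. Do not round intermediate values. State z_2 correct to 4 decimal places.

z_0 = 0.372000: f = 0.355002, f' = -1.913479 → z_1 = 0.372000 - (0.355002)/(-1.913479) = 0.557527
z_1 = 0.557527: f = -0.015601, f' = -2.079089 → z_2 = 0.557527 - (-0.015601)/(-2.079089) = 0.550023

0.5500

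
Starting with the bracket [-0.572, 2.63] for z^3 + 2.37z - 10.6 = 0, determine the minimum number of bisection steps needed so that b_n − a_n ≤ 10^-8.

29

Initial width b − a = 2.63 − -0.572 = 3.202000.
After n steps the width is (b−a)/2^n; need (b−a)/2^n ≤ 10^-8.
So n ≥ log₂(3.202000/10^-8) = log₂(320200000.0000) ≈ 28.2544.
Hence n = 29.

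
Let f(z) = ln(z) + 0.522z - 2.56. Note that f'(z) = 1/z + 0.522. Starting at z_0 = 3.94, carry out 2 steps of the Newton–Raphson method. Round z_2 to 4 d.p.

2.8784

Newton update: z ← z − f(z)/f'(z).
z_0 = 3.940000: f = 0.867861, f' = 0.775807 → z_1 = 3.940000 - (0.867861)/(0.775807) = 2.821345
z_1 = 2.821345: f = -0.050044, f' = 0.876441 → z_2 = 2.821345 - (-0.050044)/(0.876441) = 2.878444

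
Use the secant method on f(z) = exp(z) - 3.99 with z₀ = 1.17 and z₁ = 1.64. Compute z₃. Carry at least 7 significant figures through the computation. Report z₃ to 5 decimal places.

1.38046

Secant update: z_(k+1) = z_k − f(z_k)·(z_k − z_(k-1))/(f(z_k) − f(z_(k-1))).
f(z_0) = -0.768007, f(z_1) = 1.165170
z_2 = 1.640000 - (1.165170)·(1.640000 - 1.170000)/(1.165170 - (-0.768007)) = 1.356720; f(z_2) = -0.106564
z_3 = 1.356720 - (-0.106564)·(1.356720 - 1.640000)/(-0.106564 - (1.165170)) = 1.380458; f(z_3) = -0.013279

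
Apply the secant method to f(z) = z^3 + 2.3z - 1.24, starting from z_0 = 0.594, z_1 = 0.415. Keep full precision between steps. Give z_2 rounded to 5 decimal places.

Secant update: z_(k+1) = z_k − f(z_k)·(z_k − z_(k-1))/(f(z_k) − f(z_(k-1))).
f(z_0) = 0.335785, f(z_1) = -0.214027
z_2 = 0.415000 - (-0.214027)·(0.415000 - 0.594000)/(-0.214027 - (0.335785)) = 0.484680; f(z_2) = -0.011378

0.48468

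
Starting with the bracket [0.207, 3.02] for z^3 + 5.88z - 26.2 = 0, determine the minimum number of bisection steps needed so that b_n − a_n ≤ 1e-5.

19

Initial width b − a = 3.02 − 0.207 = 2.813000.
After n steps the width is (b−a)/2^n; need (b−a)/2^n ≤ 1e-5.
So n ≥ log₂(2.813000/1e-5) = log₂(281300.0000) ≈ 18.1018.
Hence n = 19.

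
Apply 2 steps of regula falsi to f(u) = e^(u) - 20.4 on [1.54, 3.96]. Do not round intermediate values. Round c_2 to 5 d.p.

2.72426

f(1.540000) = -15.735410, f(3.960000) = 32.057326
step 1: c = 2.336767, f(c) = -10.052268 < 0 → new bracket [2.336767, 3.960000]
step 2: c = 2.724260, f(c) = -5.154867 < 0 → new bracket [2.724260, 3.960000]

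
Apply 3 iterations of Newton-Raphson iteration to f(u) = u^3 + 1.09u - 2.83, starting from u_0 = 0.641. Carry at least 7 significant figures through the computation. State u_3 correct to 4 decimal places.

1.1622

f'(u) = 3u^2 + 1.09
u_0 = 0.641000: f = -1.867935, f' = 2.322643 → u_1 = 0.641000 - (-1.867935)/(2.322643) = 1.445228
u_1 = 1.445228: f = 1.763925, f' = 7.356055 → u_2 = 1.445228 - (1.763925)/(7.356055) = 1.205436
u_2 = 1.205436: f = 0.235515, f' = 5.449228 → u_3 = 1.205436 - (0.235515)/(5.449228) = 1.162216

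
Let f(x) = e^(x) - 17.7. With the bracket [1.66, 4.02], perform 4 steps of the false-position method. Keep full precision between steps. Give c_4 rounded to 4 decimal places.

2.8022

f(1.660000) = -12.440689, f(4.020000) = 38.001106
step 1: c = 2.242058, f(c) = -8.287322 < 0 → new bracket [2.242058, 4.020000]
step 2: c = 2.560374, f(c) = -4.759340 < 0 → new bracket [2.560374, 4.020000]
step 3: c = 2.722834, f(c) = -2.476594 < 0 → new bracket [2.722834, 4.020000]
step 4: c = 2.802200, f(c) = -1.219133 < 0 → new bracket [2.802200, 4.020000]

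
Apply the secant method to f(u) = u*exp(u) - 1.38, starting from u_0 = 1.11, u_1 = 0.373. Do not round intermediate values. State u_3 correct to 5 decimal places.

f(u_0) = 1.988138, f(u_1) = -0.838373
u_2 = 0.373000 - (-0.838373)·(0.373000 - 1.110000)/(-0.838373 - (1.988138)) = 0.591602; f(u_2) = -0.311046
u_3 = 0.591602 - (-0.311046)·(0.591602 - 0.373000)/(-0.311046 - (-0.838373)) = 0.720545; f(u_3) = 0.101120

0.72055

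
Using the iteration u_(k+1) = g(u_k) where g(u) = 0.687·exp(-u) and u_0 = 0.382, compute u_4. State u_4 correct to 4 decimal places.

u_1 = g(0.382000) = 0.468874
u_2 = g(0.468874) = 0.429860
u_3 = g(0.429860) = 0.446962
u_4 = g(0.446962) = 0.439383

0.4394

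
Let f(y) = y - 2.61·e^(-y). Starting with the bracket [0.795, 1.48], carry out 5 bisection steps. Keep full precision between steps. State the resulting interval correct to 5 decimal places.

f(0.795000) = -0.383627, f(1.480000) = 0.885866 (opposite signs)
step 1: m = 1.137500, f(m) = 0.300683 > 0 → root in [0.795000, 1.137500]
step 2: m = 0.966250, f(m) = -0.026874 < 0 → root in [0.966250, 1.137500]
step 3: m = 1.051875, f(m) = 0.140248 > 0 → root in [0.966250, 1.051875]
step 4: m = 1.009062, f(m) = 0.057559 > 0 → root in [0.966250, 1.009062]
step 5: m = 0.987656, f(m) = 0.015565 > 0 → root in [0.966250, 0.987656]

[0.96625, 0.98766]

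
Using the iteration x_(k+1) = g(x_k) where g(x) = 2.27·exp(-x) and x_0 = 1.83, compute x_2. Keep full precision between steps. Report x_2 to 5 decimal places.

x_1 = g(1.830000) = 0.364139
x_2 = g(0.364139) = 1.577184

1.57718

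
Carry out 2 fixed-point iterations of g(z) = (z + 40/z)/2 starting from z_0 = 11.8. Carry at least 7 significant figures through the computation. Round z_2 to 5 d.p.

z_1 = g(11.800000) = 7.594915
z_2 = g(7.594915) = 6.430798

6.43080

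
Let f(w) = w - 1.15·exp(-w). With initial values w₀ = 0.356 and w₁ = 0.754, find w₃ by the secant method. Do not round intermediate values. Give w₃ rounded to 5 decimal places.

0.61898

Secant update: w_(k+1) = w_k − f(w_k)·(w_k − w_(k-1))/(f(w_k) − f(w_(k-1))).
f(w_0) = -0.449544, f(w_1) = 0.212947
w_2 = 0.754000 - (0.212947)·(0.754000 - 0.356000)/(0.212947 - (-0.449544)) = 0.626069; f(w_2) = 0.011176
w_3 = 0.626069 - (0.011176)·(0.626069 - 0.754000)/(0.011176 - (0.212947)) = 0.618983; f(w_3) = -0.000283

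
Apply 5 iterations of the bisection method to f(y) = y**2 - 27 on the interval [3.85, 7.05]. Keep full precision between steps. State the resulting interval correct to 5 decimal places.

f(3.850000) = -12.177500, f(7.050000) = 22.702500 (opposite signs)
step 1: m = 5.450000, f(m) = 2.702500 > 0 → root in [3.850000, 5.450000]
step 2: m = 4.650000, f(m) = -5.377500 < 0 → root in [4.650000, 5.450000]
step 3: m = 5.050000, f(m) = -1.497500 < 0 → root in [5.050000, 5.450000]
step 4: m = 5.250000, f(m) = 0.562500 > 0 → root in [5.050000, 5.250000]
step 5: m = 5.150000, f(m) = -0.477500 < 0 → root in [5.150000, 5.250000]

[5.15000, 5.25000]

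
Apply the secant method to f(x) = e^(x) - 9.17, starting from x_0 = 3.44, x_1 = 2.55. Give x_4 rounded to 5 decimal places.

f(x_0) = 22.016958, f(x_1) = 3.637104
x_2 = 2.550000 - (3.637104)·(2.550000 - 3.440000)/(3.637104 - (22.016958)) = 2.373882; f(x_2) = 1.569001
x_3 = 2.373882 - (1.569001)·(2.373882 - 2.550000)/(1.569001 - (3.637104)) = 2.240267; f(x_3) = 0.225842
x_4 = 2.240267 - (0.225842)·(2.240267 - 2.373882)/(0.225842 - (1.569001)) = 2.217801; f(x_4) = 0.017106

2.21780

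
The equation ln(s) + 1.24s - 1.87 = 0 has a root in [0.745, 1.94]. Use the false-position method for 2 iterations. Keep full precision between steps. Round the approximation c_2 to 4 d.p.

False-position update: c = (a·f(b) − b·f(a))/(f(b) − f(a)); replace the endpoint whose sign matches f(c).
f(0.745000) = -1.240571, f(1.940000) = 1.198288
step 1: c = 1.352859, f(c) = 0.109765 > 0 → new bracket [0.745000, 1.352859]
step 2: c = 1.303448, f(c) = 0.011288 > 0 → new bracket [0.745000, 1.303448]

1.3034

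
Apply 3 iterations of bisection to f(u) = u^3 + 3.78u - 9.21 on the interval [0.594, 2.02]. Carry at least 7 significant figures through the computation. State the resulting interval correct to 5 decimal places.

[1.48525, 1.66350]

f(0.594000) = -6.755095, f(2.020000) = 6.668008 (opposite signs)
step 1: m = 1.307000, f(m) = -2.036859 < 0 → root in [1.307000, 2.020000]
step 2: m = 1.663500, f(m) = 1.681321 > 0 → root in [1.307000, 1.663500]
step 3: m = 1.485250, f(m) = -0.319342 < 0 → root in [1.485250, 1.663500]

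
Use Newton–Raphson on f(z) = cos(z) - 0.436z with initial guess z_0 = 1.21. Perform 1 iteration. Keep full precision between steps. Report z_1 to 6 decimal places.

1.082748

Newton update: z ← z − f(z)/f'(z).
f'(z) = -sin(z) - 0.436
z_0 = 1.210000: f = -0.174541, f' = -1.371616 → z_1 = 1.210000 - (-0.174541)/(-1.371616) = 1.082748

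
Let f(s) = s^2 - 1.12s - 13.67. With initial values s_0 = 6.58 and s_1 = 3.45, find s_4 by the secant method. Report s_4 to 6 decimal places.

4.298606

f(s_0) = 22.256800, f(s_1) = -5.631500
s_2 = 3.450000 - (-5.631500)·(3.450000 - 6.580000)/(-5.631500 - (22.256800)) = 4.082043; f(s_2) = -1.578816
s_3 = 4.082043 - (-1.578816)·(4.082043 - 3.450000)/(-1.578816 - (-5.631500)) = 4.328269; f(s_3) = 0.216253
s_4 = 4.328269 - (0.216253)·(4.328269 - 4.082043)/(0.216253 - (-1.578816)) = 4.298606; f(s_4) = -0.006424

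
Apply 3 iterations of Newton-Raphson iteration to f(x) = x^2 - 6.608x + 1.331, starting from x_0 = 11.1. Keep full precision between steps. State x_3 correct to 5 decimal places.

6.40748

Newton update: x ← x − f(x)/f'(x).
f'(x) = 2x - 6.608
x_0 = 11.100000: f = 51.192200, f' = 15.592000 → x_1 = 11.100000 - (51.192200)/(15.592000) = 7.816765
x_1 = 7.816765: f = 10.779632, f' = 9.025530 → x_2 = 7.816765 - (10.779632)/(9.025530) = 6.622416
x_2 = 6.622416: f = 1.426469, f' = 6.636832 → x_3 = 6.622416 - (1.426469)/(6.636832) = 6.407484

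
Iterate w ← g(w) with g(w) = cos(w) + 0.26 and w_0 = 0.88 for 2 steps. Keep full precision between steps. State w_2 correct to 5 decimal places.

w_1 = g(0.880000) = 0.897151
w_2 = g(0.897151) = 0.883839

0.88384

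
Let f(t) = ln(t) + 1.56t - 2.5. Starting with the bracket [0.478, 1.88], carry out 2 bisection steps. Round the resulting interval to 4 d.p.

f(0.478000) = -2.492465, f(1.880000) = 1.064072 (opposite signs)
step 1: m = 1.179000, f(m) = -0.496093 < 0 → root in [1.179000, 1.880000]
step 2: m = 1.529500, f(m) = 0.310961 > 0 → root in [1.179000, 1.529500]

[1.1790, 1.5295]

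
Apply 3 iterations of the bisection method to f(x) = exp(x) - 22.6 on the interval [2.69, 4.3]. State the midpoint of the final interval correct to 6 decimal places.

3.193125

f(2.690000) = -7.868324, f(4.300000) = 51.099794 (opposite signs)
step 1: m = 3.495000, f(m) = 10.350288 > 0 → root in [2.690000, 3.495000]
step 2: m = 3.092500, f(m) = -0.567911 < 0 → root in [3.092500, 3.495000]
step 3: m = 3.293750, f(m) = 4.343713 > 0 → root in [3.092500, 3.293750]
Midpoint of [3.092500, 3.293750] = 3.193125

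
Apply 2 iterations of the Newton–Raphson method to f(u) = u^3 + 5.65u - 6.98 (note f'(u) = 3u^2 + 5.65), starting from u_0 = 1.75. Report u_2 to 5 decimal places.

1.04596

Newton update: u ← u − f(u)/f'(u).
u_0 = 1.750000: f = 8.266875, f' = 14.837500 → u_1 = 1.750000 - (8.266875)/(14.837500) = 1.192839
u_1 = 1.192839: f = 1.456790, f' = 9.918595 → u_2 = 1.192839 - (1.456790)/(9.918595) = 1.045964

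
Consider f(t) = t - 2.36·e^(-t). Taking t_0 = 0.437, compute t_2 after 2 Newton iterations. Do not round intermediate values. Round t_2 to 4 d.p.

0.9296

f'(t) = 1 + 2.36·e^(-t)
t_0 = 0.437000: f = -1.087493, f' = 2.524493 → t_1 = 0.437000 - (-1.087493)/(2.524493) = 0.867777
t_1 = 0.867777: f = -0.123150, f' = 1.990926 → t_2 = 0.867777 - (-0.123150)/(1.990926) = 0.929632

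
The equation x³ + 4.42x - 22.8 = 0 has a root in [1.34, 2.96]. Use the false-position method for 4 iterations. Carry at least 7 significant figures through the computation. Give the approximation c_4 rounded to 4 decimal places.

2.3213

False-position update: c = (a·f(b) − b·f(a))/(f(b) − f(a)); replace the endpoint whose sign matches f(c).
f(1.340000) = -14.471096, f(2.960000) = 16.217536
step 1: c = 2.103904, f(c) = -4.187994 < 0 → new bracket [2.103904, 2.960000]
step 2: c = 2.279608, f(c) = -0.877897 < 0 → new bracket [2.279608, 2.960000]
step 3: c = 2.314548, f(c) = -0.170362 < 0 → new bracket [2.314548, 2.960000]
step 4: c = 2.321258, f(c) = -0.032555 < 0 → new bracket [2.321258, 2.960000]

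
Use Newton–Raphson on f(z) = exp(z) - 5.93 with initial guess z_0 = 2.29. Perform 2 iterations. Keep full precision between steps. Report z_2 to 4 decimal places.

Newton update: z ← z − f(z)/f'(z).
f'(z) = exp(z)
z_0 = 2.290000: f = 3.944938, f' = 9.874938 → z_1 = 2.290000 - (3.944938)/(9.874938) = 1.890510
z_1 = 1.890510: f = 0.692746, f' = 6.622746 → z_2 = 1.890510 - (0.692746)/(6.622746) = 1.785909

1.7859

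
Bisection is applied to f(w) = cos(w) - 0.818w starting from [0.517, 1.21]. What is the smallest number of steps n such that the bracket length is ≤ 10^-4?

Initial width b − a = 1.21 − 0.517 = 0.693000.
After n steps the width is (b−a)/2^n; need (b−a)/2^n ≤ 10^-4.
So n ≥ log₂(0.693000/10^-4) = log₂(6930.0000) ≈ 12.7586.
Hence n = 13.

13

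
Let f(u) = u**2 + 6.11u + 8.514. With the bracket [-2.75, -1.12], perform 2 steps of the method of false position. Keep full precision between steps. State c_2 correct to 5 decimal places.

-2.26083

False-position update: c = (a·f(b) − b·f(a))/(f(b) − f(a)); replace the endpoint whose sign matches f(c).
f(-2.750000) = -0.726000, f(-1.120000) = 2.925200
step 1: c = -2.425893, f(c) = -0.423249 < 0 → new bracket [-2.425893, -1.120000]
step 2: c = -2.260826, f(c) = -0.188313 < 0 → new bracket [-2.260826, -1.120000]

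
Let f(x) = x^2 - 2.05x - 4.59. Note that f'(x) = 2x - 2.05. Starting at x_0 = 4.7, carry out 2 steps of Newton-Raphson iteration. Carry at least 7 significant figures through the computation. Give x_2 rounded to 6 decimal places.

3.410148

Newton update: x ← x − f(x)/f'(x).
x_0 = 4.700000: f = 7.865000, f' = 7.350000 → x_1 = 4.700000 - (7.865000)/(7.350000) = 3.629932
x_1 = 3.629932: f = 1.145046, f' = 5.209864 → x_2 = 3.629932 - (1.145046)/(5.209864) = 3.410148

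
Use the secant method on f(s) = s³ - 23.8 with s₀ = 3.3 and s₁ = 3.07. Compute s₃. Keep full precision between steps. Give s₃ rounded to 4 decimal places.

2.8781

f(s_0) = 12.137000, f(s_1) = 5.134443
s_2 = 3.070000 - (5.134443)·(3.070000 - 3.300000)/(5.134443 - (12.137000)) = 2.901358; f(s_2) = 0.623290
s_3 = 2.901358 - (0.623290)·(2.901358 - 3.070000)/(0.623290 - (5.134443)) = 2.878058; f(s_3) = 0.039578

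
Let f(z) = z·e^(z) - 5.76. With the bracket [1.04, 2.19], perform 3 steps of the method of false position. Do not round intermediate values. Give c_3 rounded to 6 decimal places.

1.372929

False-position update: c = (a·f(b) − b·f(a))/(f(b) − f(a)); replace the endpoint whose sign matches f(c).
f(1.040000) = -2.817614, f(2.190000) = 13.808117
step 1: c = 1.234894, f(c) = -1.514416 < 0 → new bracket [1.234894, 2.190000]
step 2: c = 1.329293, f(c) = -0.737439 < 0 → new bracket [1.329293, 2.190000]
step 3: c = 1.372929, f(c) = -0.341190 < 0 → new bracket [1.372929, 2.190000]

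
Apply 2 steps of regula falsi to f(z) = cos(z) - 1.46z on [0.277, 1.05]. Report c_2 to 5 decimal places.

f(0.277000) = 0.557460, f(1.050000) = -1.035429
step 1: c = 0.547525, f(c) = 0.054429 > 0 → new bracket [0.547525, 1.050000]
step 2: c = 0.572619, f(c) = 0.004460 > 0 → new bracket [0.572619, 1.050000]

0.57262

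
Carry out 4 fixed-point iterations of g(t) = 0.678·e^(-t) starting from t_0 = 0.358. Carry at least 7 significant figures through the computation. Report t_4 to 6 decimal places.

0.434672

t_1 = g(0.358000) = 0.473972
t_2 = g(0.473972) = 0.422072
t_3 = g(0.422072) = 0.444556
t_4 = g(0.444556) = 0.434672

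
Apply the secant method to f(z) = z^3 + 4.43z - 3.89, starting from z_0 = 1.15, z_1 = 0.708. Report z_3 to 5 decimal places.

0.77382

Secant update: z_(k+1) = z_k − f(z_k)·(z_k − z_(k-1))/(f(z_k) − f(z_(k-1))).
f(z_0) = 2.725375, f(z_1) = -0.398665
z_2 = 0.708000 - (-0.398665)·(0.708000 - 1.150000)/(-0.398665 - (2.725375)) = 0.764405; f(z_2) = -0.057036
z_3 = 0.764405 - (-0.057036)·(0.764405 - 0.708000)/(-0.057036 - (-0.398665)) = 0.773821; f(z_3) = 0.001392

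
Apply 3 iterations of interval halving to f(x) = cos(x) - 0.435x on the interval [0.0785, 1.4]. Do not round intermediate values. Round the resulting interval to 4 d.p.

[1.0696, 1.2348]

f(0.078500) = 0.962773, f(1.400000) = -0.439033 (opposite signs)
step 1: m = 0.739250, f(m) = 0.417400 > 0 → root in [0.739250, 1.400000]
step 2: m = 1.069625, f(m) = 0.015166 > 0 → root in [1.069625, 1.400000]
step 3: m = 1.234812, f(m) = -0.207445 < 0 → root in [1.069625, 1.234812]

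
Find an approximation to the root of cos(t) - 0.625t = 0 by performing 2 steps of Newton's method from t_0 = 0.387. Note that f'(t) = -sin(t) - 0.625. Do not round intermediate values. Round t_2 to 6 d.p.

0.944415

t_0 = 0.387000: f = 0.684170, f' = -1.002412 → t_1 = 0.387000 - (0.684170)/(-1.002412) = 1.069524
t_1 = 1.069524: f = -0.187911, f' = -1.501972 → t_2 = 1.069524 - (-0.187911)/(-1.501972) = 0.944415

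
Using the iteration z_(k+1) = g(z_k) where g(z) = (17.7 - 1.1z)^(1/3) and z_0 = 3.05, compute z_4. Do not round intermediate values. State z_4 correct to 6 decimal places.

2.465556

z_1 = g(3.050000) = 2.429779
z_2 = g(2.429779) = 2.467704
z_3 = g(2.467704) = 2.465419
z_4 = g(2.465419) = 2.465556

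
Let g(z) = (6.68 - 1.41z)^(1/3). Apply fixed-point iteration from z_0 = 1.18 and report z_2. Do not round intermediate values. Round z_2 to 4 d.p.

1.6219

z_1 = g(1.180000) = 1.711821
z_2 = g(1.711821) = 1.621878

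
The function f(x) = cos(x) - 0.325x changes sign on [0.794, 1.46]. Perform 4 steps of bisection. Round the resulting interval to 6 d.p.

f(0.794000) = 0.442948, f(1.460000) = -0.363930 (opposite signs)
step 1: m = 1.127000, f(m) = 0.063096 > 0 → root in [1.127000, 1.460000]
step 2: m = 1.293500, f(m) = -0.146631 < 0 → root in [1.127000, 1.293500]
step 3: m = 1.210250, f(m) = -0.040546 < 0 → root in [1.127000, 1.210250]
step 4: m = 1.168625, f(m) = 0.011614 > 0 → root in [1.168625, 1.210250]

[1.168625, 1.210250]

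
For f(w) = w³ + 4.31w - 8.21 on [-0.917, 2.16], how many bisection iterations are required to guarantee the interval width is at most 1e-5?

Initial width b − a = 2.16 − -0.917 = 3.077000.
After n steps the width is (b−a)/2^n; need (b−a)/2^n ≤ 1e-5.
So n ≥ log₂(3.077000/1e-5) = log₂(307700.0000) ≈ 18.2312.
Hence n = 19.

19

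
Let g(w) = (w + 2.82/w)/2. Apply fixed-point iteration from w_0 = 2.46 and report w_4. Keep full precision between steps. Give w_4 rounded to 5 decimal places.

w_1 = g(2.460000) = 1.803171
w_2 = g(1.803171) = 1.683541
w_3 = g(1.683541) = 1.679291
w_4 = g(1.679291) = 1.679286

1.67929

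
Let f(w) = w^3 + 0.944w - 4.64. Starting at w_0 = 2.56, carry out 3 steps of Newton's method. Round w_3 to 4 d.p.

1.4825

Newton update: w ← w − f(w)/f'(w).
f'(w) = 3w^2 + 0.944
w_0 = 2.560000: f = 14.553856, f' = 20.604800 → w_1 = 2.560000 - (14.553856)/(20.604800) = 1.853667
w_1 = 1.853667: f = 3.479209, f' = 11.252241 → w_2 = 1.853667 - (3.479209)/(11.252241) = 1.544465
w_2 = 1.544465: f = 0.502101, f' = 8.100119 → w_3 = 1.544465 - (0.502101)/(8.100119) = 1.482478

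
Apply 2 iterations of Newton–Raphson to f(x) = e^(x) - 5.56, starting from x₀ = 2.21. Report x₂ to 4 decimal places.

1.7209

f'(x) = e^(x)
x_0 = 2.210000: f = 3.555716, f' = 9.115716 → x_1 = 2.210000 - (3.555716)/(9.115716) = 1.819936
x_1 = 1.819936: f = 0.611461, f' = 6.171461 → x_2 = 1.819936 - (0.611461)/(6.171461) = 1.720857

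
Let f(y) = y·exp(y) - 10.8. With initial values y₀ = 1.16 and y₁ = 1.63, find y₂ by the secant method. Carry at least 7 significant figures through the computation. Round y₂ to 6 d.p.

Secant update: y_(k+1) = y_k − f(y_k)·(y_k − y_(k-1))/(f(y_k) − f(y_(k-1))).
f(y_0) = -7.099677, f(y_1) = -2.480684
y_2 = 1.630000 - (-2.480684)·(1.630000 - 1.160000)/(-2.480684 - (-7.099677)) = 1.882419; f(y_2) = 1.566320

1.882419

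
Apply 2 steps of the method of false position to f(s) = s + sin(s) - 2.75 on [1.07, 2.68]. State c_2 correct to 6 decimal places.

f(1.070000) = -0.802799, f(2.680000) = 0.375375
step 1: c = 2.167043, f(c) = 0.244492 > 0 → new bracket [1.070000, 2.167043]
step 2: c = 1.910936, f(c) = 0.103644 > 0 → new bracket [1.070000, 1.910936]

1.910936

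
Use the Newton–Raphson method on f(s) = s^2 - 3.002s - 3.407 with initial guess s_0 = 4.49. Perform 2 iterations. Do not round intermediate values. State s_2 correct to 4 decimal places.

3.8809

f'(s) = 2s - 3.002
s_0 = 4.490000: f = 3.274120, f' = 5.978000 → s_1 = 4.490000 - (3.274120)/(5.978000) = 3.942305
s_1 = 3.942305: f = 0.299970, f' = 4.882610 → s_2 = 3.942305 - (0.299970)/(4.882610) = 3.880869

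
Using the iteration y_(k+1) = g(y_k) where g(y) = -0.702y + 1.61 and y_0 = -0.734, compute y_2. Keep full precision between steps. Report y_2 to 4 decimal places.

0.1181

y_1 = g(-0.734000) = 2.125268
y_2 = g(2.125268) = 0.118062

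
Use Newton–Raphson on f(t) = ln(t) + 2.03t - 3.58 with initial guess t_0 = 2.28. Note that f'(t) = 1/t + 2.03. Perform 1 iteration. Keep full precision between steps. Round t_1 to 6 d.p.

1.521441

t_0 = 2.280000: f = 1.872575, f' = 2.468596 → t_1 = 2.280000 - (1.872575)/(2.468596) = 1.521441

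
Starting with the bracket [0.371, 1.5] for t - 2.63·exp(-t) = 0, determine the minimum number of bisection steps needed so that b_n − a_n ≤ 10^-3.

Initial width b − a = 1.5 − 0.371 = 1.129000.
After n steps the width is (b−a)/2^n; need (b−a)/2^n ≤ 10^-3.
So n ≥ log₂(1.129000/10^-3) = log₂(1129.0000) ≈ 10.1408.
Hence n = 11.

11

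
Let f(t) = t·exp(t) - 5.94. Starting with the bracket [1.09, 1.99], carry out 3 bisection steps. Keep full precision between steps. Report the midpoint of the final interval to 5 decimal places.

1.37125

f(1.090000) = -2.698041, f(1.990000) = 8.617912 (opposite signs)
step 1: m = 1.540000, f(m) = 1.243469 > 0 → root in [1.090000, 1.540000]
step 2: m = 1.315000, f(m) = -1.041952 < 0 → root in [1.315000, 1.540000]
step 3: m = 1.427500, f(m) = 0.010199 > 0 → root in [1.315000, 1.427500]
Midpoint of [1.315000, 1.427500] = 1.371250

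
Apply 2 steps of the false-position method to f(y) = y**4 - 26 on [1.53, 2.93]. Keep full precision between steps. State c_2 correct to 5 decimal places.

2.14137

f(1.530000) = -20.520187, f(2.930000) = 47.700508
step 1: c = 1.951108, f(c) = -11.508111 < 0 → new bracket [1.951108, 2.930000]
step 2: c = 2.141371, f(c) = -4.973483 < 0 → new bracket [2.141371, 2.930000]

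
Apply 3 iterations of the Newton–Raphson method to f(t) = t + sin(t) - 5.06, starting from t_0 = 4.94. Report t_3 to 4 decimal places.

f'(t) = 1 + cos(t)
t_0 = 4.940000: f = -1.094208, f' = 1.225651 → t_1 = 4.940000 - (-1.094208)/(1.225651) = 5.832757
t_1 = 5.832757: f = 0.337406, f' = 1.900261 → t_2 = 5.832757 - (0.337406)/(1.900261) = 5.655199
t_2 = 5.655199: f = 0.007683, f' = 1.809212 → t_3 = 5.655199 - (0.007683)/(1.809212) = 5.650953

5.6510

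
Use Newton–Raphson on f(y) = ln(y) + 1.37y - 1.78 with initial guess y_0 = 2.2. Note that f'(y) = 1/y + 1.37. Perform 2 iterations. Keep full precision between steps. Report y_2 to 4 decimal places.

1.1777

y_0 = 2.200000: f = 2.022457, f' = 1.824545 → y_1 = 2.200000 - (2.022457)/(1.824545) = 1.091528
y_1 = 1.091528: f = -0.197028, f' = 2.286147 → y_2 = 1.091528 - (-0.197028)/(2.286147) = 1.177711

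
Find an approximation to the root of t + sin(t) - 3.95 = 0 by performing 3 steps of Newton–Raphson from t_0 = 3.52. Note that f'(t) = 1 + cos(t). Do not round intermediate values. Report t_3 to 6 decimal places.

Newton update: t ← t − f(t)/f'(t).
t_0 = 3.520000: f = -0.799441, f' = 0.070746 → t_1 = 3.520000 - (-0.799441)/(0.070746) = 14.820191
t_1 = 14.820191: f = 11.645858, f' = 0.368859 → t_2 = 14.820191 - (11.645858)/(0.368859) = -16.752483
t_2 = -16.752483: f = -19.837800, f' = 0.497683 → t_3 = -16.752483 - (-19.837800)/(0.497683) = 23.107826

23.107826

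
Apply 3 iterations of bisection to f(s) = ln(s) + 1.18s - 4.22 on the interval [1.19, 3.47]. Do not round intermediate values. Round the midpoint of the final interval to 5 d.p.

2.75750

f(1.190000) = -2.641847, f(3.470000) = 1.118755 (opposite signs)
step 1: m = 2.330000, f(m) = -0.624732 < 0 → root in [2.330000, 3.470000]
step 2: m = 2.900000, f(m) = 0.266711 > 0 → root in [2.330000, 2.900000]
step 3: m = 2.615000, f(m) = -0.173036 < 0 → root in [2.615000, 2.900000]
Midpoint of [2.615000, 2.900000] = 2.757500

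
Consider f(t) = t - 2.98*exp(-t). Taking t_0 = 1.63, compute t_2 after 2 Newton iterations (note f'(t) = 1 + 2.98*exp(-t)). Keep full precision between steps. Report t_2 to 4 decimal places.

1.0450

Newton update: t ← t − f(t)/f'(t).
t_0 = 1.630000: f = 1.046130, f' = 1.583870 → t_1 = 1.630000 - (1.046130)/(1.583870) = 0.969510
t_1 = 0.969510: f = -0.160710, f' = 2.130221 → t_2 = 0.969510 - (-0.160710)/(2.130221) = 1.044953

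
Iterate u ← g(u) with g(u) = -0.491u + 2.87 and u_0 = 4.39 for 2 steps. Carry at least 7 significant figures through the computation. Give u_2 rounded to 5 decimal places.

u_1 = g(4.390000) = 0.714510
u_2 = g(0.714510) = 2.519176

2.51918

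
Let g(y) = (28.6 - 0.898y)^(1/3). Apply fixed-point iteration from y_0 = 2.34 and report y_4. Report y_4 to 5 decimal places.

y_1 = g(2.340000) = 2.981316
y_2 = g(2.981316) = 2.959560
y_3 = g(2.959560) = 2.960304
y_4 = g(2.960304) = 2.960278

2.96028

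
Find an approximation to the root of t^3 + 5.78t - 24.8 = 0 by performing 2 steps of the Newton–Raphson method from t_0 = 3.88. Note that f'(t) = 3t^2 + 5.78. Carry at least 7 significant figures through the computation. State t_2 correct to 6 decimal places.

2.339701

t_0 = 3.880000: f = 56.037472, f' = 50.943200 → t_1 = 3.880000 - (56.037472)/(50.943200) = 2.780001
t_1 = 2.780001: f = 12.753379, f' = 28.965216 → t_2 = 2.780001 - (12.753379)/(28.965216) = 2.339701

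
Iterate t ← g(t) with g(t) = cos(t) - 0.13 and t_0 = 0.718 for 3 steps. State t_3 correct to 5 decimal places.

t_1 = g(0.718000) = 0.623123
t_2 = g(0.623123) = 0.682060
t_3 = g(0.682060) = 0.646276

0.64628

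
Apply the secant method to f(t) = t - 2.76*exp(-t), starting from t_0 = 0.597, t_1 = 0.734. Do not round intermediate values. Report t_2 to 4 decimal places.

0.9781

f(t_0) = -0.922271, f(t_1) = -0.590759
t_2 = 0.734000 - (-0.590759)·(0.734000 - 0.597000)/(-0.590759 - (-0.922271)) = 0.978136; f(t_2) = -0.059655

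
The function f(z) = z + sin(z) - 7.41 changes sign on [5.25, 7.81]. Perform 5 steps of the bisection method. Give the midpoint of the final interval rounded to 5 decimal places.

6.89000

f(5.250000) = -3.018934, f(7.810000) = 1.399033 (opposite signs)
step 1: m = 6.530000, f(m) = -0.635684 < 0 → root in [6.530000, 7.810000]
step 2: m = 7.170000, f(m) = 0.535063 > 0 → root in [6.530000, 7.170000]
step 3: m = 6.850000, f(m) = -0.023052 < 0 → root in [6.850000, 7.170000]
step 4: m = 7.010000, f(m) = 0.264493 > 0 → root in [6.850000, 7.010000]
step 5: m = 6.930000, f(m) = 0.122648 > 0 → root in [6.850000, 6.930000]
Midpoint of [6.850000, 6.930000] = 6.890000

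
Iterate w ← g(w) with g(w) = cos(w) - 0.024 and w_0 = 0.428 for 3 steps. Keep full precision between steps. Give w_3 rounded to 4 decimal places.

0.7964

w_1 = g(0.428000) = 0.885798
w_2 = g(0.885798) = 0.608672
w_3 = g(0.608672) = 0.796408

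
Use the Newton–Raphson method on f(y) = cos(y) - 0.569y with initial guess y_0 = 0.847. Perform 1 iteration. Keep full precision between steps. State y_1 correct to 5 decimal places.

f'(y) = -sin(y) - 0.569
y_0 = 0.847000: f = 0.180291, f' = -1.318297 → y_1 = 0.847000 - (0.180291)/(-1.318297) = 0.983761

0.98376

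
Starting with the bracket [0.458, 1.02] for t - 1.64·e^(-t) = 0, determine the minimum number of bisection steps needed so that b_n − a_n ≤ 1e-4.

13

Initial width b − a = 1.02 − 0.458 = 0.562000.
After n steps the width is (b−a)/2^n; need (b−a)/2^n ≤ 1e-4.
So n ≥ log₂(0.562000/1e-4) = log₂(5620.0000) ≈ 12.4564.
Hence n = 13.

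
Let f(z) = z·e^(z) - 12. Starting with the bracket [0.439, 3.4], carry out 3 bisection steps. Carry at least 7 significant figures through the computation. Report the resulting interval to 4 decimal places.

[1.5494, 1.9195]

f(0.439000) = -11.319043, f(3.400000) = 89.877940 (opposite signs)
step 1: m = 1.919500, f(m) = 1.086285 > 0 → root in [0.439000, 1.919500]
step 2: m = 1.179250, f(m) = -8.165156 < 0 → root in [1.179250, 1.919500]
step 3: m = 1.549375, f(m) = -4.704727 < 0 → root in [1.549375, 1.919500]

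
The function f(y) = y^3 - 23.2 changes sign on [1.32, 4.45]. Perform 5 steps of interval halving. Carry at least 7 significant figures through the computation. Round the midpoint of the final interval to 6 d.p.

2.836094

f(1.320000) = -20.900032, f(4.450000) = 64.921125 (opposite signs)
step 1: m = 2.885000, f(m) = 0.812504 > 0 → root in [1.320000, 2.885000]
step 2: m = 2.102500, f(m) = -13.905886 < 0 → root in [2.102500, 2.885000]
step 3: m = 2.493750, f(m) = -7.691895 < 0 → root in [2.493750, 2.885000]
step 4: m = 2.689375, f(m) = -3.748456 < 0 → root in [2.689375, 2.885000]
step 5: m = 2.787187, f(m) = -1.547973 < 0 → root in [2.787187, 2.885000]
Midpoint of [2.787187, 2.885000] = 2.836094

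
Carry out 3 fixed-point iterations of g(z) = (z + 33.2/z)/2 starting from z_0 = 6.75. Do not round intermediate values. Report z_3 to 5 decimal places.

z_1 = g(6.750000) = 5.834259
z_2 = g(5.834259) = 5.762392
z_3 = g(5.762392) = 5.761944

5.76194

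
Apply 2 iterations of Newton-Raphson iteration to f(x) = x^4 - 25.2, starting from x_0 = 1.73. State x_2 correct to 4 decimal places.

2.2821

f'(x) = 4x^3
x_0 = 1.730000: f = -16.242550, f' = 20.710868 → x_1 = 1.730000 - (-16.242550)/(20.710868) = 2.514252
x_1 = 2.514252: f = 14.760926, f' = 63.575042 → x_2 = 2.514252 - (14.760926)/(63.575042) = 2.282071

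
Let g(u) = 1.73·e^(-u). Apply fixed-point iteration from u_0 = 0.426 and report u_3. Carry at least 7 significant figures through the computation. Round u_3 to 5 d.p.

u_1 = g(0.426000) = 1.129891
u_2 = g(1.129891) = 0.558908
u_3 = g(0.558908) = 0.989271

0.98927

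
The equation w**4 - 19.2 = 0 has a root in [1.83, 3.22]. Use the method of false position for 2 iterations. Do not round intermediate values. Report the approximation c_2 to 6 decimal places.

f(1.830000) = -7.984869, f(3.220000) = 88.303719
step 1: c = 1.945268, f(c) = -4.880840 < 0 → new bracket [1.945268, 3.220000]
step 2: c = 2.012036, f(c) = -2.811360 < 0 → new bracket [2.012036, 3.220000]

2.012036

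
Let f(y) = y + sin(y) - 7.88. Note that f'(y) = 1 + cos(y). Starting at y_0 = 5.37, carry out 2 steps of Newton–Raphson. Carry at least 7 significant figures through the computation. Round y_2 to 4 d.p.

7.1053

Newton update: y ← y − f(y)/f'(y).
y_0 = 5.370000: f = -3.301455, f' = 1.611228 → y_1 = 5.370000 - (-3.301455)/(1.611228) = 7.419030
y_1 = 7.419030: f = 0.445921, f' = 1.421366 → y_2 = 7.419030 - (0.445921)/(1.421366) = 7.105303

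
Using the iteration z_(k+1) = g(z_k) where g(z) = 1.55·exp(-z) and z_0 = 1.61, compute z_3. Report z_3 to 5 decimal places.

0.49719

z_1 = g(1.610000) = 0.309826
z_2 = g(0.309826) = 1.137041
z_3 = g(1.137041) = 0.497189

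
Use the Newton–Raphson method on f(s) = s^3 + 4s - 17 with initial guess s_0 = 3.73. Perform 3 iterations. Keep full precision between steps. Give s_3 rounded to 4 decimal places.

2.0646

f'(s) = 3s^2 + 4
s_0 = 3.730000: f = 49.815117, f' = 45.738700 → s_1 = 3.730000 - (49.815117)/(45.738700) = 2.640876
s_1 = 2.640876: f = 11.981570, f' = 24.922678 → s_2 = 2.640876 - (11.981570)/(24.922678) = 2.160126
s_2 = 2.160126: f = 1.719969, f' = 17.998437 → s_3 = 2.160126 - (1.719969)/(17.998437) = 2.064564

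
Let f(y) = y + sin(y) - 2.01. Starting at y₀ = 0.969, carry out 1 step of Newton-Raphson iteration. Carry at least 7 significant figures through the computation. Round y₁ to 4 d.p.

1.1074

f'(y) = 1 + cos(y)
y_0 = 0.969000: f = -0.216680, f' = 1.566124 → y_1 = 0.969000 - (-0.216680)/(1.566124) = 1.107354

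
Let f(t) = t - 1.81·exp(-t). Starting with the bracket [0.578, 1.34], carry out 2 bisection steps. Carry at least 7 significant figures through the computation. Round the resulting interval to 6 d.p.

f(0.578000) = -0.437445, f(1.340000) = 0.866059 (opposite signs)
step 1: m = 0.959000, f(m) = 0.265270 > 0 → root in [0.578000, 0.959000]
step 2: m = 0.768500, f(m) = -0.070812 < 0 → root in [0.768500, 0.959000]

[0.768500, 0.959000]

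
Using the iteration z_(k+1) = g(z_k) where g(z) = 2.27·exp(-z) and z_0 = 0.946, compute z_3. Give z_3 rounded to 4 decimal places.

z_1 = g(0.946000) = 0.881421
z_2 = g(0.881421) = 0.940220
z_3 = g(0.940220) = 0.886530

0.8865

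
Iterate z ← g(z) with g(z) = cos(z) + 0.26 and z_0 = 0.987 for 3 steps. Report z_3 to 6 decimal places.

z_1 = g(0.987000) = 0.811195
z_2 = g(0.811195) = 0.948632
z_3 = g(0.948632) = 0.842795

0.842795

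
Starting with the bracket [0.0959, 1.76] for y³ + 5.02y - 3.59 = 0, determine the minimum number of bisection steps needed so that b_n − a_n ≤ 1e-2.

Initial width b − a = 1.76 − 0.0959 = 1.664100.
After n steps the width is (b−a)/2^n; need (b−a)/2^n ≤ 1e-2.
So n ≥ log₂(1.664100/1e-2) = log₂(166.4100) ≈ 7.3786.
Hence n = 8.

8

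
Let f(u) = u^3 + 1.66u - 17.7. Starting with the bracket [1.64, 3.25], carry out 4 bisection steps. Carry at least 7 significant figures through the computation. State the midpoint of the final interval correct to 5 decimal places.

f(1.640000) = -10.566656, f(3.250000) = 22.023125 (opposite signs)
step 1: m = 2.445000, f(m) = 0.974971 > 0 → root in [1.640000, 2.445000]
step 2: m = 2.042500, f(m) = -5.788536 < 0 → root in [2.042500, 2.445000]
step 3: m = 2.243750, f(m) = -2.679408 < 0 → root in [2.243750, 2.445000]
step 4: m = 2.344375, f(m) = -0.923432 < 0 → root in [2.344375, 2.445000]
Midpoint of [2.344375, 2.445000] = 2.394687

2.39469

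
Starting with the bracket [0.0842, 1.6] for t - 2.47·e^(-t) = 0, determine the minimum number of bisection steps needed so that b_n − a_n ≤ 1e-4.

Initial width b − a = 1.6 − 0.0842 = 1.515800.
After n steps the width is (b−a)/2^n; need (b−a)/2^n ≤ 1e-4.
So n ≥ log₂(1.515800/1e-4) = log₂(15158.0000) ≈ 13.8878.
Hence n = 14.

14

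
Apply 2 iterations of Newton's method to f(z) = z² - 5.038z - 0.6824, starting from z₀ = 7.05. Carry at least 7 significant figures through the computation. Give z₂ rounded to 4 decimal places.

5.1950

f'(z) = 2z - 5.038
z_0 = 7.050000: f = 13.502200, f' = 9.062000 → z_1 = 7.050000 - (13.502200)/(9.062000) = 5.560020
z_1 = 5.560020: f = 2.220041, f' = 6.082040 → z_2 = 5.560020 - (2.220041)/(6.082040) = 5.195004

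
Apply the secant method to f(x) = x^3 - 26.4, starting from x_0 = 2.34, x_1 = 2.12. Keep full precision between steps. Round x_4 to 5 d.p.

f(x_0) = -13.587096, f(x_1) = -16.871872
x_2 = 2.120000 - (-16.871872)·(2.120000 - 2.340000)/(-16.871872 - (-13.587096)) = 3.250005; f(x_2) = 7.928269
x_3 = 3.250005 - (7.928269)·(3.250005 - 2.120000)/(7.928269 - (-16.871872)) = 2.888757; f(x_3) = -2.293553
x_4 = 2.888757 - (-2.293553)·(2.888757 - 3.250005)/(-2.293553 - (7.928269)) = 2.969813; f(x_4) = -0.206866

2.96981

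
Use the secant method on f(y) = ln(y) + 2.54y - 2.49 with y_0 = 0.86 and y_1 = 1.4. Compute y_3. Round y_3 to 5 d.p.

0.98557

f(y_0) = -0.456423, f(y_1) = 1.402472
y_2 = 1.400000 - (1.402472)·(1.400000 - 0.860000)/(1.402472 - (-0.456423)) = 0.992589; f(y_2) = 0.023736
y_3 = 0.992589 - (0.023736)·(0.992589 - 1.400000)/(0.023736 - (1.402472)) = 0.985575; f(y_3) = -0.001171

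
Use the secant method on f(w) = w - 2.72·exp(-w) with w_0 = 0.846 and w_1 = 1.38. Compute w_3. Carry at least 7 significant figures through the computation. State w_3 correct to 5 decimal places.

0.99900

f(w_0) = -0.321228, f(w_1) = 0.695706
w_2 = 1.380000 - (0.695706)·(1.380000 - 0.846000)/(0.695706 - (-0.321228)) = 1.014679; f(w_2) = 0.028629
w_3 = 1.014679 - (0.028629)·(1.014679 - 1.380000)/(0.028629 - (0.695706)) = 0.999001; f(w_3) = -0.002631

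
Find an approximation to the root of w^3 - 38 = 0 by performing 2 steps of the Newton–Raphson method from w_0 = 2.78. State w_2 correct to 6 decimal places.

Newton update: w ← w − f(w)/f'(w).
f'(w) = 3w^2
w_0 = 2.780000: f = -16.515048, f' = 23.185200 → w_1 = 2.780000 - (-16.515048)/(23.185200) = 3.492310
w_1 = 3.492310: f = 4.593010, f' = 36.588686 → w_2 = 3.492310 - (4.593010)/(36.588686) = 3.366779

3.366779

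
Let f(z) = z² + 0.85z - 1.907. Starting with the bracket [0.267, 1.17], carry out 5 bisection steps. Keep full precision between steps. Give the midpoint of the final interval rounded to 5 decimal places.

f(0.267000) = -1.608761, f(1.170000) = 0.456400 (opposite signs)
step 1: m = 0.718500, f(m) = -0.780033 < 0 → root in [0.718500, 1.170000]
step 2: m = 0.944250, f(m) = -0.212779 < 0 → root in [0.944250, 1.170000]
step 3: m = 1.057125, f(m) = 0.109070 > 0 → root in [0.944250, 1.057125]
step 4: m = 1.000687, f(m) = -0.055040 < 0 → root in [1.000687, 1.057125]
step 5: m = 1.028906, f(m) = 0.026218 > 0 → root in [1.000687, 1.028906]
Midpoint of [1.000687, 1.028906] = 1.014797

1.01480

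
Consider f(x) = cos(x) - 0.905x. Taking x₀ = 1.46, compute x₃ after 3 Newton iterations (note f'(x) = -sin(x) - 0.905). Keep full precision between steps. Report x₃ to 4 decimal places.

0.7831

x_0 = 1.460000: f = -1.210730, f' = -1.898868 → x_1 = 1.460000 - (-1.210730)/(-1.898868) = 0.822394
x_1 = 0.822394: f = -0.063797, f' = -1.637777 → x_2 = 0.822394 - (-0.063797)/(-1.637777) = 0.783440
x_2 = 0.783440: f = -0.000523, f' = -1.610721 → x_3 = 0.783440 - (-0.000523)/(-1.610721) = 0.783115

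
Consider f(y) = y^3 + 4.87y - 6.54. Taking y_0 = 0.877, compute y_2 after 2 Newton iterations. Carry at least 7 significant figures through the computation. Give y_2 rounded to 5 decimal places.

f'(y) = 3y^2 + 4.87
y_0 = 0.877000: f = -1.594484, f' = 7.177387 → y_1 = 0.877000 - (-1.594484)/(7.177387) = 1.099154
y_1 = 1.099154: f = 0.140810, f' = 8.494417 → y_2 = 1.099154 - (0.140810)/(8.494417) = 1.082577

1.08258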